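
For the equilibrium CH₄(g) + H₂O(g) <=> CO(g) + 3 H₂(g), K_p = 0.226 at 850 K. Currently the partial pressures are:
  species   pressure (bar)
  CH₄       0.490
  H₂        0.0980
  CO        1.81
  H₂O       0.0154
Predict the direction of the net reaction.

neither direction; the system is at equilibrium

Q_p = P(CO)·P(H₂)³ / (P(CH₄)·P(H₂O)) = (1.81)·(0.0980)³ / ((0.490)·(0.0154)) = 0.226
Q_p = 0.226 = K_p, so the system is already at equilibrium.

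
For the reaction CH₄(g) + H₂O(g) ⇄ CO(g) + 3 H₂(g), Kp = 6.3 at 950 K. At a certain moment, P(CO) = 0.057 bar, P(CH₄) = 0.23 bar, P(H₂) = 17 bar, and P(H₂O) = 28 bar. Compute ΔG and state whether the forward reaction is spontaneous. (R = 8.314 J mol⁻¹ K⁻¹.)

Qp = P(CO)·P(H₂)³ / (P(CH₄)·P(H₂O)) = (0.057)·(17)³ / ((0.23)·(28)) = 43.5
ΔG = RT ln(Qp/Kp) = (8.314 J mol⁻¹ K⁻¹)(950 K) × ln(43.5/6.3)
   = (7.898 kJ/mol)(1.932) = 15.3 kJ/mol
ΔG > 0, so the forward reaction is non-spontaneous (proceeds in reverse).

ΔG = 15.3 kJ/mol; the forward reaction is non-spontaneous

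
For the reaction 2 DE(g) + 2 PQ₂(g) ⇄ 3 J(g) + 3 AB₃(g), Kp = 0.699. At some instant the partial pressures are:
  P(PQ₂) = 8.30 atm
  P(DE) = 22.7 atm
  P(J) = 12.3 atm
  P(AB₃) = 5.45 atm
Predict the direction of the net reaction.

toward reactants

Qp = P(J)³·P(AB₃)³ / (P(DE)²·P(PQ₂)²) = (12.3)³·(5.45)³ / ((22.7)²·(8.30)²) = 8.49
Qp = 8.49 > Kp = 0.699, so the reverse reaction proceeds.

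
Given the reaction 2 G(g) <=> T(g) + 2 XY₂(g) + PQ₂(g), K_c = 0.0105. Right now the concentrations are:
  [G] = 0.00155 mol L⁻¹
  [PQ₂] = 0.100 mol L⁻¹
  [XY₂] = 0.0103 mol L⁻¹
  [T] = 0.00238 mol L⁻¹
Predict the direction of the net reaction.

neither direction; the system is at equilibrium

Q_c = [T]·[XY₂]²·[PQ₂] / [G]² = (0.00238)·(0.0103)²·(0.100) / (0.00155)² = 0.0105
Q_c = 0.0105 = K_c, so the system is already at equilibrium.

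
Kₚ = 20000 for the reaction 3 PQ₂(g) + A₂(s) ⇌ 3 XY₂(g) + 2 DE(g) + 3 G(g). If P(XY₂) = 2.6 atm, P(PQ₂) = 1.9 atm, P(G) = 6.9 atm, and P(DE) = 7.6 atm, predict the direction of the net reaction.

(A₂ is a pure solid — omitted from Qₚ.)
Qₚ = P(XY₂)³·P(DE)²·P(G)³ / P(PQ₂)³ = (2.6)³·(7.6)²·(6.9)³ / (1.9)³ = 49000
Qₚ = 49000 > Kₚ = 20000, so the reverse reaction proceeds.

to the left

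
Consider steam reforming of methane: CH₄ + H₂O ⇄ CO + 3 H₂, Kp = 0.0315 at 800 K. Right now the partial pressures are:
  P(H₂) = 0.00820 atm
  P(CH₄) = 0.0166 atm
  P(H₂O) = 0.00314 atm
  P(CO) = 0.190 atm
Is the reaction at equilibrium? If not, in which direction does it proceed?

Qp = P(CO)·P(H₂)³ / (P(CH₄)·P(H₂O)) = (0.190)·(0.00820)³ / ((0.0166)·(0.00314)) = 0.00201
Qp = 0.00201 < Kp = 0.0315, so the forward reaction proceeds.

toward products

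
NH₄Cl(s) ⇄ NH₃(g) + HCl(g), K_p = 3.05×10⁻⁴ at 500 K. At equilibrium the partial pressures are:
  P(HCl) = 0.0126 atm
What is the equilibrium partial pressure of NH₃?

P(NH₃) = 0.0242 atm

(NH₄Cl is a pure solid — omitted from K_p.)
At equilibrium, K_p = P(NH₃)·P(HCl) = 3.05×10⁻⁴.
(P(NH₃))·(0.0126) = 3.05×10⁻⁴
P(NH₃) = 0.0242 atm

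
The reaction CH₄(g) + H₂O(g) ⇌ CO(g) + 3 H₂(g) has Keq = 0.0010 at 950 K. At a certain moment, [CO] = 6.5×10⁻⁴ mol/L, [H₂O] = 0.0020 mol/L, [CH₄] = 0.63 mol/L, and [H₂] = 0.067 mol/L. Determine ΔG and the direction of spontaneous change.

Q = [CO]·[H₂]³ / ([CH₄]·[H₂O]) = (6.5×10⁻⁴)·(0.067)³ / ((0.63)·(0.0020)) = 1.55×10⁻⁴
ΔG = RT ln(Q/Keq) = (8.314 J mol⁻¹ K⁻¹)(950 K) × ln(1.55×10⁻⁴/0.0010)
   = (7.898 kJ/mol)(-1.864) = -14.7 kJ/mol
ΔG < 0, so the forward reaction is spontaneous (proceeds forward).

ΔG = -14.7 kJ/mol; the forward reaction is spontaneous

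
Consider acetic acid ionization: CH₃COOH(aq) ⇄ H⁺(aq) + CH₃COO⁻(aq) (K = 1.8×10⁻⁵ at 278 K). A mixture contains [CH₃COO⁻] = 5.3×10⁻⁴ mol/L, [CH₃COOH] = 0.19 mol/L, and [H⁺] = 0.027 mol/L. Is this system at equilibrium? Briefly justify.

Q = [H⁺]·[CH₃COO⁻] / [CH₃COOH] = (0.027)·(5.3×10⁻⁴) / (0.19) = 7.5×10⁻⁵
Q = 7.5×10⁻⁵ > K = 1.8×10⁻⁵: net reverse reaction.

no; Q > K, reaction proceeds in reverse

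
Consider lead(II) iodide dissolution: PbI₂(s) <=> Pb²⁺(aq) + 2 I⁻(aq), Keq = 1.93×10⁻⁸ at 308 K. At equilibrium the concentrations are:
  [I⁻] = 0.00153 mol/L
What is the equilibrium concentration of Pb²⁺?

(PbI₂ is a pure solid — omitted from Keq.)
At equilibrium, Keq = [Pb²⁺]·[I⁻]² = 1.93×10⁻⁸.
([Pb²⁺])·(0.00153)² = 1.93×10⁻⁸
[Pb²⁺] = 0.00824 mol/L

[Pb²⁺] = 0.00824 mol/L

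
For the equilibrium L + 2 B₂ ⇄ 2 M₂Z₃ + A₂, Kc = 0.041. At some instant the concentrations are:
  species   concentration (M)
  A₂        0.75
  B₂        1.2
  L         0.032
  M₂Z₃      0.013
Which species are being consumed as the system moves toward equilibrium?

L, B₂ (reactants)

Qc = [M₂Z₃]²·[A₂] / ([L]·[B₂]²) = (0.013)²·(0.75) / ((0.032)·(1.2)²) = 0.0028
Qc = 0.0028 < Kc = 0.041: net forward reaction.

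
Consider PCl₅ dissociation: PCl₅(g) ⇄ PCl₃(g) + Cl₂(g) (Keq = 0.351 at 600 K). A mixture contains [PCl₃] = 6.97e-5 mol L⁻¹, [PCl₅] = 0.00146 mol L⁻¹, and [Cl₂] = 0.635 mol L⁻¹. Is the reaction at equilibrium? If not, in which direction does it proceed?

Q = [PCl₃]·[Cl₂] / [PCl₅] = (6.97e-5)·(0.635) / (0.00146) = 0.0303
Q = 0.0303 < Keq = 0.351, so the forward reaction proceeds.

in the forward direction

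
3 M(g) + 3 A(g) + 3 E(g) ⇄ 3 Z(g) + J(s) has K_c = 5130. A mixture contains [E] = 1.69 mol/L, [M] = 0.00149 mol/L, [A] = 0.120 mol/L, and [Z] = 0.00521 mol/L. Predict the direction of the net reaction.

at equilibrium

(J is a pure solid — omitted from Q_c.)
Q_c = [Z]³ / ([M]³·[A]³·[E]³) = (0.00521)³ / ((0.00149)³·(0.120)³·(1.69)³) = 5130
Q_c = 5130 = K_c, so the system is already at equilibrium.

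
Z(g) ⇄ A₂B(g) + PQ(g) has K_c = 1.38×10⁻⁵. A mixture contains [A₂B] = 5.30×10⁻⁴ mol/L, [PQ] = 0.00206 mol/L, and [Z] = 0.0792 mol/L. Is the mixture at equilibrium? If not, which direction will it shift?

Q_c = [A₂B]·[PQ] / [Z] = (5.30×10⁻⁴)·(0.00206) / (0.0792) = 1.38×10⁻⁵
Q_c = 1.38×10⁻⁵ = K_c; the system is at equilibrium.

yes, at equilibrium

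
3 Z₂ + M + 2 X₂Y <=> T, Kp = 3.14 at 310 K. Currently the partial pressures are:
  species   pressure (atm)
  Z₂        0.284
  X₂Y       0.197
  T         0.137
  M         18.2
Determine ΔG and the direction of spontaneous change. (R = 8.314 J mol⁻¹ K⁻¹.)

Qp = P(T) / (P(Z₂)³·P(M)·P(X₂Y)²) = (0.137) / ((0.284)³·(18.2)·(0.197)²) = 8.47
ΔG = RT ln(Qp/Kp) = (8.314 J mol⁻¹ K⁻¹)(310 K) × ln(8.47/3.14)
   = (2.577 kJ/mol)(0.9923) = 2.56 kJ/mol
ΔG > 0, so the forward reaction is non-spontaneous (proceeds in reverse).

ΔG = 2.56 kJ/mol; the forward reaction is non-spontaneous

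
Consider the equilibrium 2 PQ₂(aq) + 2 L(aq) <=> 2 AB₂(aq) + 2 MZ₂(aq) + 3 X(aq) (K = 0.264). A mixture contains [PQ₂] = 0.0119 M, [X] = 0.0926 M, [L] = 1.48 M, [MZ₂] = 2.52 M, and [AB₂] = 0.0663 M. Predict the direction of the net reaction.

Q = [AB₂]²·[MZ₂]²·[X]³ / ([PQ₂]²·[L]²) = (0.0663)²·(2.52)²·(0.0926)³ / ((0.0119)²·(1.48)²) = 0.0715
Q = 0.0715 < K = 0.264, so the forward reaction proceeds.

to the right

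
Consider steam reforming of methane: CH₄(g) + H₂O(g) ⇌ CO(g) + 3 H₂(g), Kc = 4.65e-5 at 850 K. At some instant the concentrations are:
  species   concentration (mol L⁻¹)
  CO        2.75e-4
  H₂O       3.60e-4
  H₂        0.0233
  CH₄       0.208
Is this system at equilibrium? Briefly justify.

yes, at equilibrium

Qc = [CO]·[H₂]³ / ([CH₄]·[H₂O]) = (2.75e-4)·(0.0233)³ / ((0.208)·(3.60e-4)) = 4.65e-5
Qc = 4.65e-5 = Kc; the system is at equilibrium.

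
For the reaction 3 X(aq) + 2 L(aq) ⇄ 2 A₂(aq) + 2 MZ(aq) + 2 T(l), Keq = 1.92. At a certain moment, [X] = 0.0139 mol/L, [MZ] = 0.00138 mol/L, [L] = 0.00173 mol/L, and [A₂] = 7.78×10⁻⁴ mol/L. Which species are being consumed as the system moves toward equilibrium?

X, L (reactants)

(T is a pure liquid — omitted from Q.)
Q = [A₂]²·[MZ]² / ([X]³·[L]²) = (7.78×10⁻⁴)²·(0.00138)² / ((0.0139)³·(0.00173)²) = 0.143
Q = 0.143 < Keq = 1.92: net forward reaction.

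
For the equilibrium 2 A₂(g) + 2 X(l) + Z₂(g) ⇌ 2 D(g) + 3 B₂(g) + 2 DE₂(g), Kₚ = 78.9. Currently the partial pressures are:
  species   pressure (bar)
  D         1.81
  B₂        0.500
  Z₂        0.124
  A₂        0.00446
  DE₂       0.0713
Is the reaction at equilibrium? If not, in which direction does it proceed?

reverse (toward reactants)

(X is a pure liquid — omitted from Qₚ.)
Qₚ = P(D)²·P(B₂)³·P(DE₂)² / (P(A₂)²·P(Z₂)) = (1.81)²·(0.500)³·(0.0713)² / ((0.00446)²·(0.124)) = 844
Qₚ = 844 > Kₚ = 78.9, so the reverse reaction proceeds.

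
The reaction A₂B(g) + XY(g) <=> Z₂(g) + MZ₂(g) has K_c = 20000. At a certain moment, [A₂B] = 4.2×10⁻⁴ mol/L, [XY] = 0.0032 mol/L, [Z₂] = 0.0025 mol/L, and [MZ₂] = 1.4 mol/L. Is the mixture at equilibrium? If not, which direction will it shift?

no; Q < K, reaction proceeds forward

Q_c = [Z₂]·[MZ₂] / ([A₂B]·[XY]) = (0.0025)·(1.4) / ((4.2×10⁻⁴)·(0.0032)) = 2600
Q_c = 2600 < K_c = 20000: net forward reaction.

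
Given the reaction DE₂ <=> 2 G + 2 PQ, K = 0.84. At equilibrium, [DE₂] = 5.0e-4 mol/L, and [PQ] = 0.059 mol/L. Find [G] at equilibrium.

At equilibrium, K = [G]²·[PQ]² / [DE₂] = 0.84.
([G])²·(0.059)² / (5.0e-4) = 0.84
[G]² = 0.121 ⇒ [G] = 0.35 mol/L

[G] = 0.35 mol/L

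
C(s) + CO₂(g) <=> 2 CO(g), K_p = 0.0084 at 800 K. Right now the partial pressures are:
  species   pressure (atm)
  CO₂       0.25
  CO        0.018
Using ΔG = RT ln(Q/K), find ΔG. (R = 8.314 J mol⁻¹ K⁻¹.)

(C is a pure solid — omitted from Q_p.)
Q_p = P(CO)² / P(CO₂) = (0.018)² / (0.25) = 0.00130
ΔG = RT ln(Q_p/K_p) = (8.314 J mol⁻¹ K⁻¹)(800 K) × ln(0.00130/0.0084)
   = (6.651 kJ/mol)(-1.866) = -12.4 kJ/mol
ΔG < 0, so the forward reaction is spontaneous (proceeds forward).

ΔG = -12.4 kJ/mol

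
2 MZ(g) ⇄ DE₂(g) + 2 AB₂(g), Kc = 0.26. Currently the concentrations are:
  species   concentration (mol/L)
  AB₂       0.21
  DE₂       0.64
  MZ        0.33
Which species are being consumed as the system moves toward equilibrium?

Qc = [DE₂]·[AB₂]² / [MZ]² = (0.64)·(0.21)² / (0.33)² = 0.26
Qc = 0.26 = Kc; the system is at equilibrium.

none (at equilibrium)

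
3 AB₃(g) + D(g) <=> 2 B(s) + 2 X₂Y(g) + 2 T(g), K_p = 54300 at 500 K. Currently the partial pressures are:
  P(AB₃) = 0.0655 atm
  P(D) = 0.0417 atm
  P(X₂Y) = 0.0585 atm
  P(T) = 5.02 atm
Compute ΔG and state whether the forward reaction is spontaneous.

(B is a pure solid — omitted from Q_p.)
Q_p = P(X₂Y)²·P(T)² / (P(AB₃)³·P(D)) = (0.0585)²·(5.02)² / ((0.0655)³·(0.0417)) = 7360
ΔG = RT ln(Q_p/K_p) = (8.314 J mol⁻¹ K⁻¹)(500 K) × ln(7360/54300)
   = (4.157 kJ/mol)(-1.998) = -8.31 kJ/mol
ΔG < 0, so the forward reaction is spontaneous (proceeds forward).

ΔG = -8.31 kJ/mol; the forward reaction is spontaneous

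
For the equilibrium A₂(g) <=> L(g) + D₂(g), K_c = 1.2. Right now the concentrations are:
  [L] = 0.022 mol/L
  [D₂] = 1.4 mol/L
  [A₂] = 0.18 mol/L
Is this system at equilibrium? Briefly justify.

Q_c = [L]·[D₂] / [A₂] = (0.022)·(1.4) / (0.18) = 0.17
Q_c = 0.17 < K_c = 1.2: net forward reaction.

no; Q < K, reaction proceeds forward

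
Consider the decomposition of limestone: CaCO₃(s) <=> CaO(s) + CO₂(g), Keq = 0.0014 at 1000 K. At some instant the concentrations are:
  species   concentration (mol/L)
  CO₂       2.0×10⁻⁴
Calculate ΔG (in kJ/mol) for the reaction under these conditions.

ΔG = -16.2 kJ/mol

(CaCO₃, CaO are pure solids — omitted from Q.)
Q = [CO₂] = 2.00×10⁻⁴
ΔG = RT ln(Q/Keq) = (8.314 J mol⁻¹ K⁻¹)(1000 K) × ln(2.00×10⁻⁴/0.0014)
   = (8.314 kJ/mol)(-1.946) = -16.2 kJ/mol
ΔG < 0, so the forward reaction is spontaneous (proceeds forward).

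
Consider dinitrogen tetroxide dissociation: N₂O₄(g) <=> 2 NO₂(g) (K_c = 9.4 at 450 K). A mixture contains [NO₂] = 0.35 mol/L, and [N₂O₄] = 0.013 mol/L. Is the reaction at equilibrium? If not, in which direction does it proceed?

Q_c = [NO₂]² / [N₂O₄] = (0.35)² / (0.013) = 9.4
Q_c = 9.4 = K_c, so the system is already at equilibrium.

neither direction; the system is at equilibrium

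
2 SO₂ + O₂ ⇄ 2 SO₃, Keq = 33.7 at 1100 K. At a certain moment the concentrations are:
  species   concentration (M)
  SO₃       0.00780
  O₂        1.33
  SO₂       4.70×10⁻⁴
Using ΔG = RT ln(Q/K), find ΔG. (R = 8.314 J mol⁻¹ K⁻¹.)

Q = [SO₃]² / ([SO₂]²·[O₂]) = (0.00780)² / ((4.70×10⁻⁴)²·(1.33)) = 207
ΔG = RT ln(Q/Keq) = (8.314 J mol⁻¹ K⁻¹)(1100 K) × ln(207/33.7)
   = (9.145 kJ/mol)(1.815) = 16.6 kJ/mol
ΔG > 0, so the forward reaction is non-spontaneous (proceeds in reverse).

ΔG = 16.6 kJ/mol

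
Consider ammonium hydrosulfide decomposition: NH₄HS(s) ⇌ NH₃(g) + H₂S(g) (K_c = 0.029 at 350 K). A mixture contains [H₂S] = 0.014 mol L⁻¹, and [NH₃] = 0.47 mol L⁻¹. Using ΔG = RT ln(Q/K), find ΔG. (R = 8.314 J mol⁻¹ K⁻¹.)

ΔG = -4.32 kJ/mol

(NH₄HS is a pure solid — omitted from Q_c.)
Q_c = [NH₃]·[H₂S] = (0.47)·(0.014) = 0.00658
ΔG = RT ln(Q_c/K_c) = (8.314 J mol⁻¹ K⁻¹)(350 K) × ln(0.00658/0.029)
   = (2.910 kJ/mol)(-1.483) = -4.32 kJ/mol
ΔG < 0, so the forward reaction is spontaneous (proceeds forward).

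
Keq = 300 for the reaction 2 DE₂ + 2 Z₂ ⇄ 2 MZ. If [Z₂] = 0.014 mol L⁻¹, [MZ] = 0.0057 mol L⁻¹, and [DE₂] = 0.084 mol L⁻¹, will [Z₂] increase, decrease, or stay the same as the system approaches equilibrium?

Q = [MZ]² / ([DE₂]²·[Z₂]²) = (0.0057)² / ((0.084)²·(0.014)²) = 23
Q = 23 < Keq = 300: net forward reaction.
Z₂ is a reactant, so it decreases.

decrease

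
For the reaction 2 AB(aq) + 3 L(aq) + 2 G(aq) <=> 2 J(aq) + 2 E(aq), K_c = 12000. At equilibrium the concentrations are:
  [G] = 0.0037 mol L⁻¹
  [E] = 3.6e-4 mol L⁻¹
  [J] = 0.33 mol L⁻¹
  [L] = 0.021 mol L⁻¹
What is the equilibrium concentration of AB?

[AB] = 0.096 mol L⁻¹

At equilibrium, K_c = [J]²·[E]² / ([AB]²·[L]³·[G]²) = 12000.
(0.33)²·(3.6e-4)² / (([AB])²·(0.021)³·(0.0037)²) = 12000
[AB]² = 0.00928 ⇒ [AB] = 0.096 mol L⁻¹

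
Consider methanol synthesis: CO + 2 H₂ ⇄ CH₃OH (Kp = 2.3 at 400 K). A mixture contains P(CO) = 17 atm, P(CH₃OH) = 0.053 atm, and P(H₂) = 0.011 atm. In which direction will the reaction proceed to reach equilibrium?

Qp = P(CH₃OH) / (P(CO)·P(H₂)²) = (0.053) / ((17)·(0.011)²) = 26
Qp = 26 > Kp = 2.3, so the reverse reaction proceeds.

toward reactants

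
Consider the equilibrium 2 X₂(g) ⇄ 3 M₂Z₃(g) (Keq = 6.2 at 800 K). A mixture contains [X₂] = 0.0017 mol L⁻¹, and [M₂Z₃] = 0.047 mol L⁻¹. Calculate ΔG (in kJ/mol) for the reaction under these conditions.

ΔG = 11.7 kJ/mol

Q = [M₂Z₃]³ / [X₂]² = (0.047)³ / (0.0017)² = 35.9
ΔG = RT ln(Q/Keq) = (8.314 J mol⁻¹ K⁻¹)(800 K) × ln(35.9/6.2)
   = (6.651 kJ/mol)(1.756) = 11.7 kJ/mol
ΔG > 0, so the forward reaction is non-spontaneous (proceeds in reverse).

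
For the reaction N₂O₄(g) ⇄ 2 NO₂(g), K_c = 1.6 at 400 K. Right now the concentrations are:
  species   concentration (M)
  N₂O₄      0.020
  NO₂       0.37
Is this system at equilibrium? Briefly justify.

Q_c = [NO₂]² / [N₂O₄] = (0.37)² / (0.020) = 6.8
Q_c = 6.8 > K_c = 1.6: net reverse reaction.

no; Q > K, reaction proceeds in reverse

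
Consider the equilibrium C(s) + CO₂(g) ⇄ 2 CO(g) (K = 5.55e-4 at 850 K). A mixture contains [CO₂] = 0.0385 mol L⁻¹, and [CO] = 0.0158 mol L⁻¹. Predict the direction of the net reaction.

(C is a pure solid — omitted from Q.)
Q = [CO]² / [CO₂] = (0.0158)² / (0.0385) = 0.00648
Q = 0.00648 > K = 5.55e-4, so the reverse reaction proceeds.

in the reverse direction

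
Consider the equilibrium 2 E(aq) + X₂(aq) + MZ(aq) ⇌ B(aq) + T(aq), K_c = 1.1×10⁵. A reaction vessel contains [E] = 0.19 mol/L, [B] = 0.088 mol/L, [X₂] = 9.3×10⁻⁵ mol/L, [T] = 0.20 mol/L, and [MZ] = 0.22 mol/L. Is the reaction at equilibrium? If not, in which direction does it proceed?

forward (toward products)

Q_c = [B]·[T] / ([E]²·[X₂]·[MZ]) = (0.088)·(0.20) / ((0.19)²·(9.3×10⁻⁵)·(0.22)) = 24000
Q_c = 24000 < K_c = 1.1×10⁵, so the forward reaction proceeds.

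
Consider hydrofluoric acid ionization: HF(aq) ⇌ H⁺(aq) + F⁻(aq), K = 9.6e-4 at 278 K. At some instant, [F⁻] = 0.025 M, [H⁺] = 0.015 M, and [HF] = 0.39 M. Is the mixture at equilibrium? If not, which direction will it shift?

Q = [H⁺]·[F⁻] / [HF] = (0.015)·(0.025) / (0.39) = 9.6e-4
Q = 9.6e-4 = K; the system is at equilibrium.

yes, at equilibrium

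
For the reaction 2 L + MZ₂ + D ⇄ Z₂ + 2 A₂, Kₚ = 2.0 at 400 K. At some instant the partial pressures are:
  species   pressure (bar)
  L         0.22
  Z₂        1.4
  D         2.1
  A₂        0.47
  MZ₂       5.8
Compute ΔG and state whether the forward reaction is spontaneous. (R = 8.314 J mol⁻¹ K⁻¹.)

ΔG = -4.45 kJ/mol; the forward reaction is spontaneous

Qₚ = P(Z₂)·P(A₂)² / (P(L)²·P(MZ₂)·P(D)) = (1.4)·(0.47)² / ((0.22)²·(5.8)·(2.1)) = 0.525
ΔG = RT ln(Qₚ/Kₚ) = (8.314 J mol⁻¹ K⁻¹)(400 K) × ln(0.525/2.0)
   = (3.326 kJ/mol)(-1.338) = -4.45 kJ/mol
ΔG < 0, so the forward reaction is spontaneous (proceeds forward).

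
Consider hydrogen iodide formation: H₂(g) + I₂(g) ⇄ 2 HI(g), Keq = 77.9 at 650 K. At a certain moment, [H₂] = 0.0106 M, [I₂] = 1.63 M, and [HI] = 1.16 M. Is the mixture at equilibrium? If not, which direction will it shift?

yes, at equilibrium

Q = [HI]² / ([H₂]·[I₂]) = (1.16)² / ((0.0106)·(1.63)) = 77.9
Q = 77.9 = Keq; the system is at equilibrium.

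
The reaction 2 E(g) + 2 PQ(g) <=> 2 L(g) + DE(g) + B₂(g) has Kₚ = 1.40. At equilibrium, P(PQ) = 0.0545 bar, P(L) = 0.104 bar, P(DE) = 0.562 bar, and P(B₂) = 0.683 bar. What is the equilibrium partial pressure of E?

P(E) = 0.999 bar

At equilibrium, Kₚ = P(L)²·P(DE)·P(B₂) / (P(E)²·P(PQ)²) = 1.40.
(0.104)²·(0.562)·(0.683) / ((P(E))²·(0.0545)²) = 1.40
P(E)² = 0.998 ⇒ P(E) = 0.999 bar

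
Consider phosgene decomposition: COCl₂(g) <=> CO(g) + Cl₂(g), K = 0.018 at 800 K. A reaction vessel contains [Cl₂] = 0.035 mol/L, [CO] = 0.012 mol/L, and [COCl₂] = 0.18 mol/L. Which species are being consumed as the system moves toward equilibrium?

COCl₂ (reactants)

Q = [CO]·[Cl₂] / [COCl₂] = (0.012)·(0.035) / (0.18) = 0.0023
Q = 0.0023 < K = 0.018: net forward reaction.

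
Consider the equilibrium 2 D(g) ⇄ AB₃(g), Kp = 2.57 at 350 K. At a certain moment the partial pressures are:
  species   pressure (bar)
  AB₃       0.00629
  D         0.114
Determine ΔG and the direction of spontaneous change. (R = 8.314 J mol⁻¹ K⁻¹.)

Qp = P(AB₃) / P(D)² = (0.00629) / (0.114)² = 0.484
ΔG = RT ln(Qp/Kp) = (8.314 J mol⁻¹ K⁻¹)(350 K) × ln(0.484/2.57)
   = (2.910 kJ/mol)(-1.670) = -4.86 kJ/mol
ΔG < 0, so the forward reaction is spontaneous (proceeds forward).

ΔG = -4.86 kJ/mol; the forward reaction is spontaneous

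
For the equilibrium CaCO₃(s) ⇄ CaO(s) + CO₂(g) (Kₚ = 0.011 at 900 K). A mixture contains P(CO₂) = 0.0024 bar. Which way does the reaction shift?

toward products

(CaCO₃, CaO are pure solids — omitted from Qₚ.)
Qₚ = P(CO₂) = 0.0024
Qₚ = 0.0024 < Kₚ = 0.011, so the forward reaction proceeds.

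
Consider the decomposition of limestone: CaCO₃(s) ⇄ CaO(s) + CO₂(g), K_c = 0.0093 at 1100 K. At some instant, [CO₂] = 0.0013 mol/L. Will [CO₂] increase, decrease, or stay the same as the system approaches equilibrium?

(CaCO₃, CaO are pure solids — omitted from Q_c.)
Q_c = [CO₂] = 0.0013
Q_c = 0.0013 < K_c = 0.0093: net forward reaction.
CO₂ is a product, so it increases.

increase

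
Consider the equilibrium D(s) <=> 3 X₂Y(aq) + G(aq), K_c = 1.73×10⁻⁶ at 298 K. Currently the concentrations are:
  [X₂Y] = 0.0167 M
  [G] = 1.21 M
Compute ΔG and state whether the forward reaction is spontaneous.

(D is a pure solid — omitted from Q_c.)
Q_c = [X₂Y]³·[G] = (0.0167)³·(1.21) = 5.64×10⁻⁶
ΔG = RT ln(Q_c/K_c) = (8.314 J mol⁻¹ K⁻¹)(298 K) × ln(5.64×10⁻⁶/1.73×10⁻⁶)
   = (2.478 kJ/mol)(1.182) = 2.93 kJ/mol
ΔG > 0, so the forward reaction is non-spontaneous (proceeds in reverse).

ΔG = 2.93 kJ/mol; the forward reaction is non-spontaneous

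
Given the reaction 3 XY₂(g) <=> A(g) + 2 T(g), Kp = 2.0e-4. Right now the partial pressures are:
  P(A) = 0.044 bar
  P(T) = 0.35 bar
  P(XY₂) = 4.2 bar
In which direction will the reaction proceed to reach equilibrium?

to the right

Qp = P(A)·P(T)² / P(XY₂)³ = (0.044)·(0.35)² / (4.2)³ = 7.3e-5
Qp = 7.3e-5 < Kp = 2.0e-4, so the forward reaction proceeds.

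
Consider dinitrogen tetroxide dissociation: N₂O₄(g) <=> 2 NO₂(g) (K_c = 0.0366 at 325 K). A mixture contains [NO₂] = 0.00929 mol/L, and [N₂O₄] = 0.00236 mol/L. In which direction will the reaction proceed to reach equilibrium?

neither direction; the system is at equilibrium

Q_c = [NO₂]² / [N₂O₄] = (0.00929)² / (0.00236) = 0.0366
Q_c = 0.0366 = K_c, so the system is already at equilibrium.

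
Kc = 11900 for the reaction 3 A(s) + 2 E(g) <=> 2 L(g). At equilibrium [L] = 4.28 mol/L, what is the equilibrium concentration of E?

(A is a pure solid — omitted from Kc.)
At equilibrium, Kc = [L]² / [E]² = 11900.
(4.28)² / ([E])² = 11900
[E]² = 0.00154 ⇒ [E] = 0.0392 mol/L

[E] = 0.0392 mol/L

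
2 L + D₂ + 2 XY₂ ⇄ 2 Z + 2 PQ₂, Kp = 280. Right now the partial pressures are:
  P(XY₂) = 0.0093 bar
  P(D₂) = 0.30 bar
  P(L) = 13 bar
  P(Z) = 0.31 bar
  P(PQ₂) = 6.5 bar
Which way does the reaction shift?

to the left

Qp = P(Z)²·P(PQ₂)² / (P(L)²·P(D₂)·P(XY₂)²) = (0.31)²·(6.5)² / ((13)²·(0.30)·(0.0093)²) = 930
Qp = 930 > Kp = 280, so the reverse reaction proceeds.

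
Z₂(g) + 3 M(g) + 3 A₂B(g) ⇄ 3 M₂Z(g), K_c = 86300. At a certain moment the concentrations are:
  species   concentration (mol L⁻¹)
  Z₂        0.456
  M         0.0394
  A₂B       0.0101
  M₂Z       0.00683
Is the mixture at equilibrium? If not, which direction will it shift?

no; Q < K, reaction proceeds forward

Q_c = [M₂Z]³ / ([Z₂]·[M]³·[A₂B]³) = (0.00683)³ / ((0.456)·(0.0394)³·(0.0101)³) = 11100
Q_c = 11100 < K_c = 86300: net forward reaction.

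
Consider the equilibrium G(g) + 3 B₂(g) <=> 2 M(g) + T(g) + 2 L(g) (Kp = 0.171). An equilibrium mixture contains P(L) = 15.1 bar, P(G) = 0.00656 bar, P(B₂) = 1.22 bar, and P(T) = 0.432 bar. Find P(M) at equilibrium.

At equilibrium, Kp = P(M)²·P(T)·P(L)² / (P(G)·P(B₂)³) = 0.171.
(P(M))²·(0.432)·(15.1)² / ((0.00656)·(1.22)³) = 0.171
P(M)² = 2.07×10⁻⁵ ⇒ P(M) = 0.00455 bar

P(M) = 0.00455 bar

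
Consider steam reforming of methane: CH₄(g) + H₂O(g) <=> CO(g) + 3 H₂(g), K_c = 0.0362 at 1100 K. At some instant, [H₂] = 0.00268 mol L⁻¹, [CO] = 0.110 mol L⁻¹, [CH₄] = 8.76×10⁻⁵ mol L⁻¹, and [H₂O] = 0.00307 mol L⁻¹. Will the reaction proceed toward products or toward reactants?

to the right

Q_c = [CO]·[H₂]³ / ([CH₄]·[H₂O]) = (0.110)·(0.00268)³ / ((8.76×10⁻⁵)·(0.00307)) = 0.00787
Q_c = 0.00787 < K_c = 0.0362, so the forward reaction proceeds.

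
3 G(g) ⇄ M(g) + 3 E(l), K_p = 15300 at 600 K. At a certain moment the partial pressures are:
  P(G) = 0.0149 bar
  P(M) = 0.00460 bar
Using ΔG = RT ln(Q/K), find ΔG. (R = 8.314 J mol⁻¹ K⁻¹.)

ΔG = -12.0 kJ/mol

(E is a pure liquid — omitted from Q_p.)
Q_p = P(M) / P(G)³ = (0.00460) / (0.0149)³ = 1390
ΔG = RT ln(Q_p/K_p) = (8.314 J mol⁻¹ K⁻¹)(600 K) × ln(1390/15300)
   = (4.988 kJ/mol)(-2.399) = -12.0 kJ/mol
ΔG < 0, so the forward reaction is spontaneous (proceeds forward).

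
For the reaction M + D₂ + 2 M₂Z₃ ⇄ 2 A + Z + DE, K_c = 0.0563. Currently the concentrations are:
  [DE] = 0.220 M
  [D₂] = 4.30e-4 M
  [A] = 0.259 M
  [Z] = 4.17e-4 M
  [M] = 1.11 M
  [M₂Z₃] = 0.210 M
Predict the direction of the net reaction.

Q_c = [A]²·[Z]·[DE] / ([M]·[D₂]·[M₂Z₃]²) = (0.259)²·(4.17e-4)·(0.220) / ((1.11)·(4.30e-4)·(0.210)²) = 0.292
Q_c = 0.292 > K_c = 0.0563, so the reverse reaction proceeds.

to the left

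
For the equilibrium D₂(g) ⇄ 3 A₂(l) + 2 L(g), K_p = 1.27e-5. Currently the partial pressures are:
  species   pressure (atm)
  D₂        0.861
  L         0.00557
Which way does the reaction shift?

(A₂ is a pure liquid — omitted from Q_p.)
Q_p = P(L)² / P(D₂) = (0.00557)² / (0.861) = 3.60e-5
Q_p = 3.60e-5 > K_p = 1.27e-5, so the reverse reaction proceeds.

reverse (toward reactants)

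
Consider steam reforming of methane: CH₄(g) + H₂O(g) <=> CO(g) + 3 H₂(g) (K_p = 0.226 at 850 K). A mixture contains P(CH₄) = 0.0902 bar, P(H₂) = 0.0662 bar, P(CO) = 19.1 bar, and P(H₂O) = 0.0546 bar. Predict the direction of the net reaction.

in the reverse direction

Q_p = P(CO)·P(H₂)³ / (P(CH₄)·P(H₂O)) = (19.1)·(0.0662)³ / ((0.0902)·(0.0546)) = 1.13
Q_p = 1.13 > K_p = 0.226, so the reverse reaction proceeds.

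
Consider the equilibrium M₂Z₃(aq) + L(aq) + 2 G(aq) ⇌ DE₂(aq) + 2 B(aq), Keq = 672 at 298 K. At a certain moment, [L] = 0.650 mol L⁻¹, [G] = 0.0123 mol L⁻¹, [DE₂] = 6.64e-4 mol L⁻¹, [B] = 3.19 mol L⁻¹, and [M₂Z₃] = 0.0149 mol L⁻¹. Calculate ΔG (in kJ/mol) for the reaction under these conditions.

ΔG = 4.77 kJ/mol

Q = [DE₂]·[B]² / ([M₂Z₃]·[L]·[G]²) = (6.64e-4)·(3.19)² / ((0.0149)·(0.650)·(0.0123)²) = 4610
ΔG = RT ln(Q/Keq) = (8.314 J mol⁻¹ K⁻¹)(298 K) × ln(4610/672)
   = (2.478 kJ/mol)(1.926) = 4.77 kJ/mol
ΔG > 0, so the forward reaction is non-spontaneous (proceeds in reverse).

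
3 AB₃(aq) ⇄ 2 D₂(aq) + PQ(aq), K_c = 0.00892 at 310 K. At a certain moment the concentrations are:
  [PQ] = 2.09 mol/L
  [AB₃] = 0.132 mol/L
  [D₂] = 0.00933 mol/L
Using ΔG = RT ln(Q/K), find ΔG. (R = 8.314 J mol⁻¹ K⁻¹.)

ΔG = 5.62 kJ/mol

Q_c = [D₂]²·[PQ] / [AB₃]³ = (0.00933)²·(2.09) / (0.132)³ = 0.0791
ΔG = RT ln(Q_c/K_c) = (8.314 J mol⁻¹ K⁻¹)(310 K) × ln(0.0791/0.00892)
   = (2.577 kJ/mol)(2.182) = 5.62 kJ/mol
ΔG > 0, so the forward reaction is non-spontaneous (proceeds in reverse).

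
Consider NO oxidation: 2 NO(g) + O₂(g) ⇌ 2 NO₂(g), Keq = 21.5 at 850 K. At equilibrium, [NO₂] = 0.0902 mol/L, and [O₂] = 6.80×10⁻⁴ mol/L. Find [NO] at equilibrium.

At equilibrium, Keq = [NO₂]² / ([NO]²·[O₂]) = 21.5.
(0.0902)² / (([NO])²·(6.80×10⁻⁴)) = 21.5
[NO]² = 0.557 ⇒ [NO] = 0.746 mol/L

[NO] = 0.746 mol/L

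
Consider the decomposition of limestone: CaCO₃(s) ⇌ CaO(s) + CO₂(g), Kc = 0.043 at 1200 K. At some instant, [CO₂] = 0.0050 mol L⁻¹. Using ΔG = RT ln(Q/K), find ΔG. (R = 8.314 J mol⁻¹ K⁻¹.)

(CaCO₃, CaO are pure solids — omitted from Qc.)
Qc = [CO₂] = 0.00500
ΔG = RT ln(Qc/Kc) = (8.314 J mol⁻¹ K⁻¹)(1200 K) × ln(0.00500/0.043)
   = (9.977 kJ/mol)(-2.152) = -21.5 kJ/mol
ΔG < 0, so the forward reaction is spontaneous (proceeds forward).

ΔG = -21.5 kJ/mol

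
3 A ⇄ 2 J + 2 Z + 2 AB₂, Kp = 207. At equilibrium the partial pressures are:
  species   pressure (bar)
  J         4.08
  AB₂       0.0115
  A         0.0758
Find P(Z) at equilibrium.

P(Z) = 6.40 bar

At equilibrium, Kp = P(J)²·P(Z)²·P(AB₂)² / P(A)³ = 207.
(4.08)²·(P(Z))²·(0.0115)² / (0.0758)³ = 207
P(Z)² = 41.0 ⇒ P(Z) = 6.40 bar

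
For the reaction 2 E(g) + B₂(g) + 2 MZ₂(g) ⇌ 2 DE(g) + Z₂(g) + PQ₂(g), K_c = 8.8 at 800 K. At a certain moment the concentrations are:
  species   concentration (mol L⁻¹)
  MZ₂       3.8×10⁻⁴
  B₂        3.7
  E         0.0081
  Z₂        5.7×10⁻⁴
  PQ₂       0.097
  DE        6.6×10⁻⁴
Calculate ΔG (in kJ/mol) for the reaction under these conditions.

ΔG = -17.0 kJ/mol

Q_c = [DE]²·[Z₂]·[PQ₂] / ([E]²·[B₂]·[MZ₂]²) = (6.6×10⁻⁴)²·(5.7×10⁻⁴)·(0.097) / ((0.0081)²·(3.7)·(3.8×10⁻⁴)²) = 0.687
ΔG = RT ln(Q_c/K_c) = (8.314 J mol⁻¹ K⁻¹)(800 K) × ln(0.687/8.8)
   = (6.651 kJ/mol)(-2.550) = -17.0 kJ/mol
ΔG < 0, so the forward reaction is spontaneous (proceeds forward).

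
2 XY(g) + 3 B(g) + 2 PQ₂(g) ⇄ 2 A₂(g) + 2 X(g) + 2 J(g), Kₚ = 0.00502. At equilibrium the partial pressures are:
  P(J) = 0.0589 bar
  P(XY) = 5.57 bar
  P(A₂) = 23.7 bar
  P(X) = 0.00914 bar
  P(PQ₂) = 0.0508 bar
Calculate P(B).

At equilibrium, Kₚ = P(A₂)²·P(X)²·P(J)² / (P(XY)²·P(B)³·P(PQ₂)²) = 0.00502.
(23.7)²·(0.00914)²·(0.0589)² / ((5.57)²·(P(B))³·(0.0508)²) = 0.00502
P(B)³ = 0.405 ⇒ P(B) = 0.740 bar

P(B) = 0.740 bar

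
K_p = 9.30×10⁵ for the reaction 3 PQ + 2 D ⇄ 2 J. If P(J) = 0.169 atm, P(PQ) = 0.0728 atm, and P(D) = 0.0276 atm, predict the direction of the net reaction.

forward (toward products)

Q_p = P(J)² / (P(PQ)³·P(D)²) = (0.169)² / ((0.0728)³·(0.0276)²) = 97200
Q_p = 97200 < K_p = 9.30×10⁵, so the forward reaction proceeds.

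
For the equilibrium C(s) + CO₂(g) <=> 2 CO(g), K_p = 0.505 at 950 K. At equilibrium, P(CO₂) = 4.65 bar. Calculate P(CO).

P(CO) = 1.53 bar

(C is a pure solid — omitted from K_p.)
At equilibrium, K_p = P(CO)² / P(CO₂) = 0.505.
(P(CO))² / (4.65) = 0.505
P(CO)² = 2.35 ⇒ P(CO) = 1.53 bar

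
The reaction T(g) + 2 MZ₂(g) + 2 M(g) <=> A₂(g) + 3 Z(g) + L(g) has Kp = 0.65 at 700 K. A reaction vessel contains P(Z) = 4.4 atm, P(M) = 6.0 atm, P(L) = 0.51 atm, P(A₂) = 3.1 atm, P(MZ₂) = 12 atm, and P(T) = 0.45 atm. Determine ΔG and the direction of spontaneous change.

ΔG = -14.1 kJ/mol; the forward reaction is spontaneous

Qp = P(A₂)·P(Z)³·P(L) / (P(T)·P(MZ₂)²·P(M)²) = (3.1)·(4.4)³·(0.51) / ((0.45)·(12)²·(6.0)²) = 0.0577
ΔG = RT ln(Qp/Kp) = (8.314 J mol⁻¹ K⁻¹)(700 K) × ln(0.0577/0.65)
   = (5.820 kJ/mol)(-2.422) = -14.1 kJ/mol
ΔG < 0, so the forward reaction is spontaneous (proceeds forward).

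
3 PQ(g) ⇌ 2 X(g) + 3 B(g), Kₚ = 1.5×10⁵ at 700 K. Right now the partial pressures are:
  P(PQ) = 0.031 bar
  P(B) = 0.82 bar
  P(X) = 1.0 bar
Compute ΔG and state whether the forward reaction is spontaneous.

Qₚ = P(X)²·P(B)³ / P(PQ)³ = (1.0)²·(0.82)³ / (0.031)³ = 18500
ΔG = RT ln(Qₚ/Kₚ) = (8.314 J mol⁻¹ K⁻¹)(700 K) × ln(18500/1.5×10⁵)
   = (5.820 kJ/mol)(-2.093) = -12.2 kJ/mol
ΔG < 0, so the forward reaction is spontaneous (proceeds forward).

ΔG = -12.2 kJ/mol; the forward reaction is spontaneous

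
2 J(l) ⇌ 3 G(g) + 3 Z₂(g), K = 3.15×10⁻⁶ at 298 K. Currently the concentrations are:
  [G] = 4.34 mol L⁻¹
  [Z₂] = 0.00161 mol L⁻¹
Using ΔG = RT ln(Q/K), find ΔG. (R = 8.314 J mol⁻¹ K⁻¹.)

(J is a pure liquid — omitted from Q.)
Q = [G]³·[Z₂]³ = (4.34)³·(0.00161)³ = 3.41×10⁻⁷
ΔG = RT ln(Q/K) = (8.314 J mol⁻¹ K⁻¹)(298 K) × ln(3.41×10⁻⁷/3.15×10⁻⁶)
   = (2.478 kJ/mol)(-2.223) = -5.51 kJ/mol
ΔG < 0, so the forward reaction is spontaneous (proceeds forward).

ΔG = -5.51 kJ/mol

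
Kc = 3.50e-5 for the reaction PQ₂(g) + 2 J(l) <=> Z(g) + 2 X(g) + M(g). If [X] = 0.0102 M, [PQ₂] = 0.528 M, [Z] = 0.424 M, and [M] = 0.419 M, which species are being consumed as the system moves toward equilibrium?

(J is a pure liquid — omitted from Qc.)
Qc = [Z]·[X]²·[M] / [PQ₂] = (0.424)·(0.0102)²·(0.419) / (0.528) = 3.50e-5
Qc = 3.50e-5 = Kc; the system is at equilibrium.

none (at equilibrium)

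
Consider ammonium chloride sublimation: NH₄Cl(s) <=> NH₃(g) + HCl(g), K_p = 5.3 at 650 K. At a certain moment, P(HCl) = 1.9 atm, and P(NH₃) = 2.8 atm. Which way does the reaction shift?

(NH₄Cl is a pure solid — omitted from Q_p.)
Q_p = P(NH₃)·P(HCl) = (2.8)·(1.9) = 5.3
Q_p = 5.3 = K_p, so the system is already at equilibrium.

neither direction; the system is at equilibrium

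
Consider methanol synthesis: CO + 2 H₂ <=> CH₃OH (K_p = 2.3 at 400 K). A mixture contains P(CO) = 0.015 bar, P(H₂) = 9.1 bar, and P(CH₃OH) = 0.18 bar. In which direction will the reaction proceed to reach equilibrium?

Q_p = P(CH₃OH) / (P(CO)·P(H₂)²) = (0.18) / ((0.015)·(9.1)²) = 0.14
Q_p = 0.14 < K_p = 2.3, so the forward reaction proceeds.

forward (toward products)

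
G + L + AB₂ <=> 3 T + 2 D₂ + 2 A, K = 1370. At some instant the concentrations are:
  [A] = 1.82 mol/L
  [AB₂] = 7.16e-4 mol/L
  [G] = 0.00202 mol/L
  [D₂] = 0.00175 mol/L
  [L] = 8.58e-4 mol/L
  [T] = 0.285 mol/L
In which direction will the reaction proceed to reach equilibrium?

toward products

Q = [T]³·[D₂]²·[A]² / ([G]·[L]·[AB₂]) = (0.285)³·(0.00175)²·(1.82)² / ((0.00202)·(8.58e-4)·(7.16e-4)) = 189
Q = 189 < K = 1370, so the forward reaction proceeds.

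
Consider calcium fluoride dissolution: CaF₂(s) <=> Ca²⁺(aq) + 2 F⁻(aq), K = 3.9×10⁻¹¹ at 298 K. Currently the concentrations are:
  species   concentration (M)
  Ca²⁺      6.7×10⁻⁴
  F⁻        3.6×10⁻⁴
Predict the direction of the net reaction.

to the left

(CaF₂ is a pure solid — omitted from Q.)
Q = [Ca²⁺]·[F⁻]² = (6.7×10⁻⁴)·(3.6×10⁻⁴)² = 8.7×10⁻¹¹
Q = 8.7×10⁻¹¹ > K = 3.9×10⁻¹¹, so the reverse reaction proceeds.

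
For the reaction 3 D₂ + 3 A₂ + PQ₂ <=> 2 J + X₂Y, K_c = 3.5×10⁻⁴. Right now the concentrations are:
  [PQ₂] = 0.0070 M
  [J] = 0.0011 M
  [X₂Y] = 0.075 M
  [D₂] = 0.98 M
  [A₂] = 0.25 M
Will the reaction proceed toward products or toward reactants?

Q_c = [J]²·[X₂Y] / ([D₂]³·[A₂]³·[PQ₂]) = (0.0011)²·(0.075) / ((0.98)³·(0.25)³·(0.0070)) = 8.8×10⁻⁴
Q_c = 8.8×10⁻⁴ > K_c = 3.5×10⁻⁴, so the reverse reaction proceeds.

reverse (toward reactants)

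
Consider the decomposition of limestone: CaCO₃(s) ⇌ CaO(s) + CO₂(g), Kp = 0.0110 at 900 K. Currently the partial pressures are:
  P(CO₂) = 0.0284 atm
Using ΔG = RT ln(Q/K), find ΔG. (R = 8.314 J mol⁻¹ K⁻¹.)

ΔG = 7.10 kJ/mol

(CaCO₃, CaO are pure solids — omitted from Qp.)
Qp = P(CO₂) = 0.0284
ΔG = RT ln(Qp/Kp) = (8.314 J mol⁻¹ K⁻¹)(900 K) × ln(0.0284/0.0110)
   = (7.483 kJ/mol)(0.9485) = 7.10 kJ/mol
ΔG > 0, so the forward reaction is non-spontaneous (proceeds in reverse).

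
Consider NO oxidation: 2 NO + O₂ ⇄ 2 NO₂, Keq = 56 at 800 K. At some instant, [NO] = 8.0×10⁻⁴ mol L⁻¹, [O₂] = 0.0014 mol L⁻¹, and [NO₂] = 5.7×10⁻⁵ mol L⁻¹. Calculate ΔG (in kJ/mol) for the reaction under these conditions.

Q = [NO₂]² / ([NO]²·[O₂]) = (5.7×10⁻⁵)² / ((8.0×10⁻⁴)²·(0.0014)) = 3.63
ΔG = RT ln(Q/Keq) = (8.314 J mol⁻¹ K⁻¹)(800 K) × ln(3.63/56)
   = (6.651 kJ/mol)(-2.736) = -18.2 kJ/mol
ΔG < 0, so the forward reaction is spontaneous (proceeds forward).

ΔG = -18.2 kJ/mol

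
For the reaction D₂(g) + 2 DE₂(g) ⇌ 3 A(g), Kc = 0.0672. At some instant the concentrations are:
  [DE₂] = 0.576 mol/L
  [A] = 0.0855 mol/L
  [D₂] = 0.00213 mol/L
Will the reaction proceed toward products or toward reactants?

in the reverse direction

Qc = [A]³ / ([D₂]·[DE₂]²) = (0.0855)³ / ((0.00213)·(0.576)²) = 0.884
Qc = 0.884 > Kc = 0.0672, so the reverse reaction proceeds.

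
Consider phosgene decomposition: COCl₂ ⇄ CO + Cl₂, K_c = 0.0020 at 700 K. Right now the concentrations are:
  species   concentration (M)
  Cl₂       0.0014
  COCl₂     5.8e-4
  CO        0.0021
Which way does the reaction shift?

reverse (toward reactants)

Q_c = [CO]·[Cl₂] / [COCl₂] = (0.0021)·(0.0014) / (5.8e-4) = 0.0051
Q_c = 0.0051 > K_c = 0.0020, so the reverse reaction proceeds.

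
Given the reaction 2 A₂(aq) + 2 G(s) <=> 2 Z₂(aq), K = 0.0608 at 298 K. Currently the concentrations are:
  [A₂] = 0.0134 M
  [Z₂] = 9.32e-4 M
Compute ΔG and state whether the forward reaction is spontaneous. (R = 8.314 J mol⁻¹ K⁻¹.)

ΔG = -6.27 kJ/mol; the forward reaction is spontaneous

(G is a pure solid — omitted from Q.)
Q = [Z₂]² / [A₂]² = (9.32e-4)² / (0.0134)² = 0.00484
ΔG = RT ln(Q/K) = (8.314 J mol⁻¹ K⁻¹)(298 K) × ln(0.00484/0.0608)
   = (2.478 kJ/mol)(-2.531) = -6.27 kJ/mol
ΔG < 0, so the forward reaction is spontaneous (proceeds forward).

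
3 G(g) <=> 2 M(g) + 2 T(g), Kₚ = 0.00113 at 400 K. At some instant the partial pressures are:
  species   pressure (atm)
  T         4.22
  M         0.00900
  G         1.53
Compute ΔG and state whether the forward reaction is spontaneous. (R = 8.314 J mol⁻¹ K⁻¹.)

ΔG = -3.43 kJ/mol; the forward reaction is spontaneous

Qₚ = P(M)²·P(T)² / P(G)³ = (0.00900)²·(4.22)² / (1.53)³ = 4.03×10⁻⁴
ΔG = RT ln(Qₚ/Kₚ) = (8.314 J mol⁻¹ K⁻¹)(400 K) × ln(4.03×10⁻⁴/0.00113)
   = (3.326 kJ/mol)(-1.031) = -3.43 kJ/mol
ΔG < 0, so the forward reaction is spontaneous (proceeds forward).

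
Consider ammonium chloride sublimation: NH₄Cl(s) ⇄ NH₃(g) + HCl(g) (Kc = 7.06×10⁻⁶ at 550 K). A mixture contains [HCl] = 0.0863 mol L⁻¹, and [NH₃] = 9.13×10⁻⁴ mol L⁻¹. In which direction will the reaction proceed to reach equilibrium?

(NH₄Cl is a pure solid — omitted from Qc.)
Qc = [NH₃]·[HCl] = (9.13×10⁻⁴)·(0.0863) = 7.88×10⁻⁵
Qc = 7.88×10⁻⁵ > Kc = 7.06×10⁻⁶, so the reverse reaction proceeds.

toward reactants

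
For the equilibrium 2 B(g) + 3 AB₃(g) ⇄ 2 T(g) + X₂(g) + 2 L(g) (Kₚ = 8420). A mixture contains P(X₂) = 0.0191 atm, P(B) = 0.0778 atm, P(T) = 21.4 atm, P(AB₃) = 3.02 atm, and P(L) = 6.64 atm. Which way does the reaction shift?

in the forward direction

Qₚ = P(T)²·P(X₂)·P(L)² / (P(B)²·P(AB₃)³) = (21.4)²·(0.0191)·(6.64)² / ((0.0778)²·(3.02)³) = 2310
Qₚ = 2310 < Kₚ = 8420, so the forward reaction proceeds.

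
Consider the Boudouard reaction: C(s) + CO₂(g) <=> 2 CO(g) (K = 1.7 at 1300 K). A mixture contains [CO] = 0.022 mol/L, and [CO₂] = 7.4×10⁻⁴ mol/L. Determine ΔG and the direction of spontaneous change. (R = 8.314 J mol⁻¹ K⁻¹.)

ΔG = -10.3 kJ/mol; the forward reaction is spontaneous

(C is a pure solid — omitted from Q.)
Q = [CO]² / [CO₂] = (0.022)² / (7.4×10⁻⁴) = 0.654
ΔG = RT ln(Q/K) = (8.314 J mol⁻¹ K⁻¹)(1300 K) × ln(0.654/1.7)
   = (10.81 kJ/mol)(-0.9553) = -10.3 kJ/mol
ΔG < 0, so the forward reaction is spontaneous (proceeds forward).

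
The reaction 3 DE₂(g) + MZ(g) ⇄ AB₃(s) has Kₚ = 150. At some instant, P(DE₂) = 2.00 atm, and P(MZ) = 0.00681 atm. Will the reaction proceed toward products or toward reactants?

(AB₃ is a pure solid — omitted from Qₚ.)
Qₚ = 1 / (P(DE₂)³·P(MZ)) = 1 / ((2.00)³·(0.00681)) = 18.4
Qₚ = 18.4 < Kₚ = 150, so the forward reaction proceeds.

forward (toward products)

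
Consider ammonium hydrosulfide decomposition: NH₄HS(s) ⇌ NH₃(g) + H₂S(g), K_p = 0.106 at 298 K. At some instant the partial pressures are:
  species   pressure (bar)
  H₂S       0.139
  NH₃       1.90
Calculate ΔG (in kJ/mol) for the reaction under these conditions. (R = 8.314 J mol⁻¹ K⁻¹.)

ΔG = 2.26 kJ/mol

(NH₄HS is a pure solid — omitted from Q_p.)
Q_p = P(NH₃)·P(H₂S) = (1.90)·(0.139) = 0.264
ΔG = RT ln(Q_p/K_p) = (8.314 J mol⁻¹ K⁻¹)(298 K) × ln(0.264/0.106)
   = (2.478 kJ/mol)(0.9125) = 2.26 kJ/mol
ΔG > 0, so the forward reaction is non-spontaneous (proceeds in reverse).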